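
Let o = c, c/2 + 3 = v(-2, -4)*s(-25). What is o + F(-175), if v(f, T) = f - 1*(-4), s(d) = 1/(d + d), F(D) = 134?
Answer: 3198/25 ≈ 127.92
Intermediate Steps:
s(d) = 1/(2*d)
v(f, T) = 4 + f (v(f, T) = f + 4 = 4 + f)
c = -152/25 (c = -6 + 2*((4 - 2)*((1/2)/(-25))) = -6 + 2*(2*((1/2)*(-1/25))) = -6 + 2*(2*(-1/50)) = -6 + 2*(-1/25) = -6 - 2/25 = -152/25 ≈ -6.0800)
o = -152/25 ≈ -6.0800
o + F(-175) = -152/25 + 134 = 3198/25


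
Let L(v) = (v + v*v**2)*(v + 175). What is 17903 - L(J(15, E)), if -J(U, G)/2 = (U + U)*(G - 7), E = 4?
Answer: -2070405997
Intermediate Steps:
J(U, G) = -4*U*(-7 + G) (J(U, G) = -2*(U + U)*(G - 7) = -2*2*U*(-7 + G) = -4*U*(-7 + G))
L(v) = (175 + v)*(v + v**3) (L(v) = (v + v**3)*(175 + v) = (175 + v)*(v + v**3))
17903 - L(J(15, E)) = 17903 - 4*15*(7 - 1*4)*(175 + 4*15*(7 - 1*4) + (4*15*(7 - 1*4))**3 + 175*(4*15*(7 - 1*4))**2) = 17903 - 4*15*(7 - 4)*(175 + 4*15*(7 - 4) + (4*15*(7 - 4))**3 + 175*(4*15*(7 - 4))**2) = 17903 - 4*15*3*(175 + 4*15*3 + (4*15*3)**3 + 175*(4*15*3)**2) = 17903 - 180*(175 + 180 + 180**3 + 175*180**2) = 17903 - 180*(175 + 180 + 5832000 + 175*32400) = 17903 - 180*(175 + 180 + 5832000 + 5670000) = 17903 - 180*11502355 = 17903 - 1*2070423900 = 17903 - 2070423900 = -2070405997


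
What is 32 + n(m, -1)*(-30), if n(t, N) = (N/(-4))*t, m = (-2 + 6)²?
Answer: -88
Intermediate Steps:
m = 16 (m = 4² = 16)
n(t, N) = -N*t/4 (n(t, N) = (N*(-¼))*t = (-N/4)*t = -N*t/4)
32 + n(m, -1)*(-30) = 32 - ¼*(-1)*16*(-30) = 32 + 4*(-30) = 32 - 120 = -88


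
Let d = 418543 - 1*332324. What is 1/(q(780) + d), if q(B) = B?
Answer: 1/86999 ≈ 1.1494e-5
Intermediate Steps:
d = 86219 (d = 418543 - 332324 = 86219)
1/(q(780) + d) = 1/(780 + 86219) = 1/86999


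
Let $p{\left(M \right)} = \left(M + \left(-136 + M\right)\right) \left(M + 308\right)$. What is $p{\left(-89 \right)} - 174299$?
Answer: $-243065$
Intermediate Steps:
$p{\left(M \right)} = \left(-136 + 2 M\right) \left(308 + M\right)$
$p{\left(-89 \right)} - 174299 = \left(-41888 + 2 \left(-89\right)^{2} + 480 \left(-89\right)\right) - 174299 = \left(-41888 + 2 \cdot 7921 - 42720\right) - 174299 = \left(-41888 + 15842 - 42720\right) - 174299 = -68766 - 174299 = -243065$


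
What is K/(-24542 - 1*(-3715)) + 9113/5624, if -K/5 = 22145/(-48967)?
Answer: 9293140098717/5735556027416 ≈ 1.6203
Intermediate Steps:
K = 110725/48967 (K = -110725/(-48967) = -110725*(-1)/48967 = -5*(-22145/48967) = 110725/48967 ≈ 2.2612)
K/(-24542 - 1*(-3715)) + 9113/5624 = 110725/(48967*(-24542 - 1*(-3715))) + 9113/5624 = 110725/(48967*(-24542 + 3715)) + 9113*(1/5624) = (110725/48967)/(-20827) + 9113/5624 = (110725/48967)*(-1/20827) + 9113/5624 = -110725/1019835709 + 9113/5624 = 9293140098717/5735556027416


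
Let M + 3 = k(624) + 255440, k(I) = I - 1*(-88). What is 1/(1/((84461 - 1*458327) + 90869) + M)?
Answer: 282997/72489398552 ≈ 3.9040e-6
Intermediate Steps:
k(I) = 88 + I (k(I) = I + 88 = 88 + I)
M = 256149 (M = -3 + ((88 + 624) + 255440) = -3 + (712 + 255440) = -3 + 256152 = 256149)
1/(1/((84461 - 1*458327) + 90869) + M) = 1/(1/((84461 - 1*458327) + 90869) + 256149) = 1/(1/((84461 - 458327) + 90869) + 256149) = 1/(1/(-373866 + 90869) + 256149) = 1/(1/(-282997) + 256149) = 1/(-1/282997 + 256149) = 1/(72489398552/282997) = 282997/72489398552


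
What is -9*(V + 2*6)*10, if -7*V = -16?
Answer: -9000/7 ≈ -1285.7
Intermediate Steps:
V = 16/7 (V = -⅐*(-16) = 16/7 ≈ 2.2857)
-9*(V + 2*6)*10 = -9*(16/7 + 2*6)*10 = -9*(16/7 + 12)*10 = -900*10/7 = -9*1000/7 = -9000/7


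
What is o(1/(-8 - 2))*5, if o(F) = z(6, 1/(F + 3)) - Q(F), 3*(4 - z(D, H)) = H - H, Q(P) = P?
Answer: 41/2 ≈ 20.500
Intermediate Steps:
z(D, H) = 4 (z(D, H) = 4 - (H - H)/3 = 4 - ⅓*0 = 4 + 0 = 4)
o(F) = 4 - F
o(1/(-8 - 2))*5 = (4 - 1/(-8 - 2))*5 = (4 - 1/(-10))*5 = (4 - 1*(-⅒))*5 = (4 + ⅒)*5 = (41/10)*5 = 41/2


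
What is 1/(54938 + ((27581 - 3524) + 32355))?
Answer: 1/111350 ≈ 8.9807e-6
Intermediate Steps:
1/(54938 + ((27581 - 3524) + 32355)) = 1/(54938 + (24057 + 32355)) = 1/(54938 + 56412) = 1/111350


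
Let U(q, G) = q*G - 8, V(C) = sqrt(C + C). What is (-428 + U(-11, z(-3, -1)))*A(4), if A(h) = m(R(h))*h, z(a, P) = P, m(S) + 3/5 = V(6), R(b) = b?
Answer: 1020 - 3400*sqrt(3) ≈ -4869.0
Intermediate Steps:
V(C) = sqrt(2)*sqrt(C) (V(C) = sqrt(2*C) = sqrt(2)*sqrt(C))
m(S) = -3/5 + 2*sqrt(3) (m(S) = -3/5 + sqrt(2)*sqrt(6) = -3/5 + 2*sqrt(3))
A(h) = h*(-3/5 + 2*sqrt(3)) (A(h) = (-3/5 + 2*sqrt(3))*h = h*(-3/5 + 2*sqrt(3)))
U(q, G) = -8 + G*q (U(q, G) = G*q - 8 = -8 + G*q)
(-428 + U(-11, z(-3, -1)))*A(4) = (-428 + (-8 - 1*(-11)))*((1/5)*4*(-3 + 10*sqrt(3))) = (-428 + (-8 + 11))*(-12/5 + 8*sqrt(3)) = (-428 + 3)*(-12/5 + 8*sqrt(3)) = -425*(-12/5 + 8*sqrt(3)) = 1020 - 3400*sqrt(3)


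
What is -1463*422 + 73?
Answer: -617313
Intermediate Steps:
-1463*422 + 73 = -617386 + 73 = -617313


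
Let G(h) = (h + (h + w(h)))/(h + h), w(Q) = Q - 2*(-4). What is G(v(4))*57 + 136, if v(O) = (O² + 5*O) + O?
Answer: 1136/5 ≈ 227.20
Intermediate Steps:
v(O) = O² + 6*O
w(Q) = 8 + Q (w(Q) = Q + 8 = 8 + Q)
G(h) = (8 + 3*h)/(2*h) (G(h) = (h + (h + (8 + h)))/(h + h) = (h + (8 + 2*h))/((2*h)) = (8 + 3*h)*(1/(2*h)) = (8 + 3*h)/(2*h))
G(v(4))*57 + 136 = (3/2 + 4/((4*(6 + 4))))*57 + 136 = (3/2 + 4/((4*10)))*57 + 136 = (3/2 + 4/40)*57 + 136 = (3/2 + 4*(1/40))*57 + 136 = (3/2 + ⅒)*57 + 136 = (8/5)*57 + 136 = 456/5 + 136 = 1136/5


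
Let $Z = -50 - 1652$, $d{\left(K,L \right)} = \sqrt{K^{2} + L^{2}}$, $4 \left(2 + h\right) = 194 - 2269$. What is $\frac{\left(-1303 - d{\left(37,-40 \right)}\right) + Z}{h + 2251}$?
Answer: $- \frac{12020}{6921} - \frac{4 \sqrt{2969}}{6921} \approx -1.7682$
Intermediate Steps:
$h = - \frac{2083}{4}$ ($h = -2 + \frac{194 - 2269}{4} = -2 + \frac{1}{4} \left(-2075\right) = -2 - \frac{2075}{4} = - \frac{2083}{4} \approx -520.75$)
$Z = -1702$
$\frac{\left(-1303 - d{\left(37,-40 \right)}\right) + Z}{h + 2251} = \frac{\left(-1303 - \sqrt{37^{2} + \left(-40\right)^{2}}\right) - 1702}{- \frac{2083}{4} + 2251} = \frac{\left(-1303 - \sqrt{1369 + 1600}\right) - 1702}{\frac{6921}{4}} = \left(\left(-1303 - \sqrt{2969}\right) - 1702\right) \frac{4}{6921} = \left(-3005 - \sqrt{2969}\right) \frac{4}{6921} = - \frac{12020}{6921} - \frac{4 \sqrt{2969}}{6921}$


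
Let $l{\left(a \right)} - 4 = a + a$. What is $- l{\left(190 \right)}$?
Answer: $-384$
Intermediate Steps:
$l{\left(a \right)} = 4 + 2 a$ ($l{\left(a \right)} = 4 + \left(a + a\right) = 4 + 2 a$)
$- l{\left(190 \right)} = - (4 + 2 \cdot 190) = - (4 + 380) = \left(-1\right) 384 = -384$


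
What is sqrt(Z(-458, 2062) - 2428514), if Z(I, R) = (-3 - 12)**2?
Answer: I*sqrt(2428289) ≈ 1558.3*I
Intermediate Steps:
Z(I, R) = 225 (Z(I, R) = (-15)**2 = 225)
sqrt(Z(-458, 2062) - 2428514) = sqrt(225 - 2428514) = sqrt(-2428289) = I*sqrt(2428289)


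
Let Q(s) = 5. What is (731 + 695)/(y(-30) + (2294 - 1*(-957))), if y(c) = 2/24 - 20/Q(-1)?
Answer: 17112/38965 ≈ 0.43916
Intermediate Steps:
y(c) = -47/12 (y(c) = 2/24 - 20/5 = 2*(1/24) - 20*⅕ = 1/12 - 4 = -47/12)
(731 + 695)/(y(-30) + (2294 - 1*(-957))) = (731 + 695)/(-47/12 + (2294 - 1*(-957))) = 1426/(-47/12 + (2294 + 957)) = 1426/(-47/12 + 3251) = 1426/(38965/12) = 1426*(12/38965) = 17112/38965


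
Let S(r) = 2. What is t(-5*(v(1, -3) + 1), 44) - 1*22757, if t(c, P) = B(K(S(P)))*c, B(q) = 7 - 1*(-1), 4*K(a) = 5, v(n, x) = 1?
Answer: -22837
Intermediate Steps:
K(a) = 5/4 (K(a) = (¼)*5 = 5/4)
B(q) = 8 (B(q) = 7 + 1 = 8)
t(c, P) = 8*c
t(-5*(v(1, -3) + 1), 44) - 1*22757 = 8*(-5*(1 + 1)) - 1*22757 = 8*(-5*2) - 22757 = 8*(-10) - 22757 = -80 - 22757 = -22837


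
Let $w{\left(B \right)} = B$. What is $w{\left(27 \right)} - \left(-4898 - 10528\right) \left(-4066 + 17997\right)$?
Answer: $214899633$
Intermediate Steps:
$w{\left(27 \right)} - \left(-4898 - 10528\right) \left(-4066 + 17997\right) = 27 - \left(-4898 - 10528\right) \left(-4066 + 17997\right) = 27 - \left(-15426\right) 13931 = 27 - -214899606 = 27 + 214899606 = 214899633$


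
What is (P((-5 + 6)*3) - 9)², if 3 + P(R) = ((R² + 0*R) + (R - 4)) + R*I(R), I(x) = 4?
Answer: 64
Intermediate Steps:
P(R) = -7 + R² + 5*R (P(R) = -3 + (((R² + 0*R) + (R - 4)) + R*4) = -3 + (((R² + 0) + (-4 + R)) + 4*R) = -3 + ((R² + (-4 + R)) + 4*R) = -3 + ((-4 + R + R²) + 4*R) = -3 + (-4 + R² + 5*R) = -7 + R² + 5*R)
(P((-5 + 6)*3) - 9)² = ((-7 + ((-5 + 6)*3)² + 5*((-5 + 6)*3)) - 9)² = ((-7 + (1*3)² + 5*(1*3)) - 9)² = ((-7 + 3² + 5*3) - 9)² = ((-7 + 9 + 15) - 9)² = (17 - 9)² = 8² = 64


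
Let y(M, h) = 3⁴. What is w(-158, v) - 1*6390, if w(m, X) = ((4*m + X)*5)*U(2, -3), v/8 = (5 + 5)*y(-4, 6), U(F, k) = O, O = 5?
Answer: 139810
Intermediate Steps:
U(F, k) = 5
y(M, h) = 81
v = 6480 (v = 8*((5 + 5)*81) = 8*(10*81) = 8*810 = 6480)
w(m, X) = 25*X + 100*m (w(m, X) = ((4*m + X)*5)*5 = ((X + 4*m)*5)*5 = (5*X + 20*m)*5 = 25*X + 100*m)
w(-158, v) - 1*6390 = (25*6480 + 100*(-158)) - 1*6390 = (162000 - 15800) - 6390 = 146200 - 6390 = 139810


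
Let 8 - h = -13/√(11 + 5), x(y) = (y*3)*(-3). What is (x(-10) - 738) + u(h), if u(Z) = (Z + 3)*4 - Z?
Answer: -2409/4 ≈ -602.25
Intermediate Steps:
x(y) = -9*y (x(y) = (3*y)*(-3) = -9*y)
h = 45/4 (h = 8 - (-13)/(√(11 + 5)) = 8 - (-13)/(√16) = 8 - (-13)/4 = 8 - 1*(-13/4) = 8 + 13/4 = 45/4 ≈ 11.250)
u(Z) = 12 + 3*Z (u(Z) = (3 + Z)*4 - Z = (12 + 4*Z) - Z = 12 + 3*Z)
(x(-10) - 738) + u(h) = (-9*(-10) - 738) + (12 + 3*(45/4)) = (90 - 738) + (12 + 135/4) = -648 + 183/4 = -2409/4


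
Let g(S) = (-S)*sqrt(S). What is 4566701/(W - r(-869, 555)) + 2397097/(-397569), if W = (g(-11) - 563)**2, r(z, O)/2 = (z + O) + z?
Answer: (-29690443442*sqrt(11) + 1053292315481*I)/(795138*(6193*sqrt(11) + 159002*I)) ≈ 8.0954 + 1.8246*I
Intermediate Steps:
g(S) = -S**(3/2)
r(z, O) = 2*O + 4*z (r(z, O) = 2*((z + O) + z) = 2*((O + z) + z) = 2*(O + 2*z) = 2*O + 4*z)
W = (-563 + 11*I*sqrt(11))**2 (W = (-(-11)**(3/2) - 563)**2 = (-(-11)*I*sqrt(11) - 563)**2 = (11*I*sqrt(11) - 563)**2 = (-563 + 11*I*sqrt(11))**2 ≈ 3.1564e+5 - 41080.0*I)
4566701/(W - r(-869, 555)) + 2397097/(-397569) = 4566701/((315638 - 12386*I*sqrt(11)) - (2*555 + 4*(-869))) + 2397097/(-397569) = 4566701/((315638 - 12386*I*sqrt(11)) - (1110 - 3476)) + 2397097*(-1/397569) = 4566701/((315638 - 12386*I*sqrt(11)) - 1*(-2366)) - 2397097/397569 = 4566701/((315638 - 12386*I*sqrt(11)) + 2366) - 2397097/397569 = 4566701/(318004 - 12386*I*sqrt(11)) - 2397097/397569 = -2397097/397569 + 4566701/(318004 - 12386*I*sqrt(11))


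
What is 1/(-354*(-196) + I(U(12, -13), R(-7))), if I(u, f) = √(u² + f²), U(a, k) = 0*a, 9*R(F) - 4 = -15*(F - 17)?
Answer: 9/624820 ≈ 1.4404e-5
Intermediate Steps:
R(F) = 259/9 - 5*F/3 (R(F) = 4/9 + (-15*(F - 17))/9 = 4/9 + (-15*(-17 + F))/9 = 4/9 + (255 - 15*F)/9 = 4/9 + (85/3 - 5*F/3) = 259/9 - 5*F/3)
U(a, k) = 0
I(u, f) = √(f² + u²)
1/(-354*(-196) + I(U(12, -13), R(-7))) = 1/(-354*(-196) + √((259/9 - 5/3*(-7))² + 0²)) = 1/(69384 + √((259/9 + 35/3)² + 0)) = 1/(69384 + √((364/9)² + 0)) = 1/(69384 + √(132496/81 + 0)) = 1/(69384 + √(132496/81)) = 1/(69384 + 364/9) = 1/(624820/9) = 9/624820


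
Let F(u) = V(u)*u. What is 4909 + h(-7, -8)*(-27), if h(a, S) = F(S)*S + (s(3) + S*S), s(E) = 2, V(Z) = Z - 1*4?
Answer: 23863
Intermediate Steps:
V(Z) = -4 + Z (V(Z) = Z - 4 = -4 + Z)
F(u) = u*(-4 + u) (F(u) = (-4 + u)*u = u*(-4 + u))
h(a, S) = 2 + S**2 + S**2*(-4 + S) (h(a, S) = (S*(-4 + S))*S + (2 + S*S) = S**2*(-4 + S) + (2 + S**2) = 2 + S**2 + S**2*(-4 + S))
4909 + h(-7, -8)*(-27) = 4909 + (2 + (-8)**3 - 3*(-8)**2)*(-27) = 4909 + (2 - 512 - 3*64)*(-27) = 4909 + (2 - 512 - 192)*(-27) = 4909 - 702*(-27) = 4909 + 18954 = 23863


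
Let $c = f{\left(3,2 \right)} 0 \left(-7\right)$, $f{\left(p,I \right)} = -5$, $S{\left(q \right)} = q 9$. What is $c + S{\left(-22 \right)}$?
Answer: $-198$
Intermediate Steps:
$S{\left(q \right)} = 9 q$
$c = 0$ ($c = \left(-5\right) 0 \left(-7\right) = 0 \left(-7\right) = 0$)
$c + S{\left(-22 \right)} = 0 + 9 \left(-22\right) = 0 - 198 = -198$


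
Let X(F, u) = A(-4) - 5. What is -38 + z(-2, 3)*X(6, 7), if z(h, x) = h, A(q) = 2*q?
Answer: -12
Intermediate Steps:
X(F, u) = -13 (X(F, u) = 2*(-4) - 5 = -8 - 5 = -13)
-38 + z(-2, 3)*X(6, 7) = -38 - 2*(-13) = -38 + 26 = -12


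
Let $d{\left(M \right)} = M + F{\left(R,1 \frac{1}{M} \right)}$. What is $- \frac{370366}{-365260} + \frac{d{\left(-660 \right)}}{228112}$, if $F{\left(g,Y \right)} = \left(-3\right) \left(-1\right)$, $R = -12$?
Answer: $\frac{21061238293}{20830047280} \approx 1.0111$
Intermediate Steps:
$F{\left(g,Y \right)} = 3$
$d{\left(M \right)} = 3 + M$ ($d{\left(M \right)} = M + 3 = 3 + M$)
$- \frac{370366}{-365260} + \frac{d{\left(-660 \right)}}{228112} = - \frac{370366}{-365260} + \frac{3 - 660}{228112} = \left(-370366\right) \left(- \frac{1}{365260}\right) - \frac{657}{228112} = \frac{185183}{182630} - \frac{657}{228112} = \frac{21061238293}{20830047280}$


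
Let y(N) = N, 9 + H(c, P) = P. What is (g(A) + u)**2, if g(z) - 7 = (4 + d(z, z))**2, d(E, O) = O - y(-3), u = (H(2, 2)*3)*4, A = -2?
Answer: 2704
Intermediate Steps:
H(c, P) = -9 + P
u = -84 (u = ((-9 + 2)*3)*4 = -7*3*4 = -21*4 = -84)
d(E, O) = 3 + O (d(E, O) = O - 1*(-3) = O + 3 = 3 + O)
g(z) = 7 + (7 + z)**2 (g(z) = 7 + (4 + (3 + z))**2 = 7 + (7 + z)**2)
(g(A) + u)**2 = ((7 + (7 - 2)**2) - 84)**2 = ((7 + 5**2) - 84)**2 = ((7 + 25) - 84)**2 = (32 - 84)**2 = (-52)**2 = 2704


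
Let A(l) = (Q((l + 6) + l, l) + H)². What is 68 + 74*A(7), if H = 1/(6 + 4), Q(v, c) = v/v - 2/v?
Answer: 142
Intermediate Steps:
Q(v, c) = 1 - 2/v
H = ⅒ (H = 1/10 = ⅒ ≈ 0.10000)
A(l) = (⅒ + (4 + 2*l)/(6 + 2*l))² (A(l) = ((-2 + ((l + 6) + l))/((l + 6) + l) + ⅒)² = ((-2 + ((6 + l) + l))/((6 + l) + l) + ⅒)² = ((-2 + (6 + 2*l))/(6 + 2*l) + ⅒)² = ((4 + 2*l)/(6 + 2*l) + ⅒)² = (⅒ + (4 + 2*l)/(6 + 2*l))²)
68 + 74*A(7) = 68 + 74*((23 + 11*7)²/(100*(3 + 7)²)) = 68 + 74*((1/100)*(23 + 77)²/10²) = 68 + 74*((1/100)*(1/100)*100²) = 68 + 74*((1/100)*(1/100)*10000) = 68 + 74*1 = 68 + 74 = 142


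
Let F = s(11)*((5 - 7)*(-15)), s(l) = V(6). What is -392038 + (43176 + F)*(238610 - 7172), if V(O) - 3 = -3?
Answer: 9992175050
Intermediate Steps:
V(O) = 0 (V(O) = 3 - 3 = 0)
s(l) = 0
F = 0 (F = 0*((5 - 7)*(-15)) = 0*(-2*(-15)) = 0*30 = 0)
-392038 + (43176 + F)*(238610 - 7172) = -392038 + (43176 + 0)*(238610 - 7172) = -392038 + 43176*231438 = -392038 + 9992567088 = 9992175050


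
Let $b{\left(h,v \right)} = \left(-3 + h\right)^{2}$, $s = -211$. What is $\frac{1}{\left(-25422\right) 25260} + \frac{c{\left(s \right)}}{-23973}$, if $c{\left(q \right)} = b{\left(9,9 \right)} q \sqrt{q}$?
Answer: $- \frac{1}{642159720} + \frac{2532 i \sqrt{211}}{7991} \approx -1.5572 \cdot 10^{-9} + 4.6026 i$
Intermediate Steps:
$c{\left(q \right)} = 36 q^{\frac{3}{2}}$ ($c{\left(q \right)} = \left(-3 + 9\right)^{2} q \sqrt{q} = 6^{2} q^{\frac{3}{2}} = 36 q^{\frac{3}{2}}$)
$\frac{1}{\left(-25422\right) 25260} + \frac{c{\left(s \right)}}{-23973} = \frac{1}{\left(-25422\right) 25260} + \frac{36 \left(-211\right)^{\frac{3}{2}}}{-23973} = \left(- \frac{1}{25422}\right) \frac{1}{25260} + 36 \left(- 211 i \sqrt{211}\right) \left(- \frac{1}{23973}\right) = - \frac{1}{642159720} + - 7596 i \sqrt{211} \left(- \frac{1}{23973}\right) = - \frac{1}{642159720} + \frac{2532 i \sqrt{211}}{7991}$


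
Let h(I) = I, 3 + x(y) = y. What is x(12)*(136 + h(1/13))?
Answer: 15921/13 ≈ 1224.7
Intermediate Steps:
x(y) = -3 + y
x(12)*(136 + h(1/13)) = (-3 + 12)*(136 + 1/13) = 9*(136 + 1/13) = 9*(1769/13) = 15921/13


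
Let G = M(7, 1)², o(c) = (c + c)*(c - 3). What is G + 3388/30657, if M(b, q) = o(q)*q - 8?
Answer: 401636/2787 ≈ 144.11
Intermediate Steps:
o(c) = 2*c*(-3 + c) (o(c) = (2*c)*(-3 + c) = 2*c*(-3 + c))
M(b, q) = -8 + 2*q²*(-3 + q) (M(b, q) = (2*q*(-3 + q))*q - 8 = 2*q²*(-3 + q) - 8 = -8 + 2*q²*(-3 + q))
G = 144 (G = (-8 + 2*1²*(-3 + 1))² = (-8 + 2*1*(-2))² = (-8 - 4)² = (-12)² = 144)
G + 3388/30657 = 144 + 3388/30657 = 144 + 3388*(1/30657) = 144 + 308/2787 = 401636/2787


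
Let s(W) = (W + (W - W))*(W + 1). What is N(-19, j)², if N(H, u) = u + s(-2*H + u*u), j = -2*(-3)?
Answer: 30869136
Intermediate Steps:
s(W) = W*(1 + W) (s(W) = (W + 0)*(1 + W) = W*(1 + W))
j = 6
N(H, u) = u + (u² - 2*H)*(1 + u² - 2*H) (N(H, u) = u + (-2*H + u*u)*(1 + (-2*H + u*u)) = u + (-2*H + u²)*(1 + (-2*H + u²)) = u + (u² - 2*H)*(1 + (u² - 2*H)) = u + (u² - 2*H)*(1 + u² - 2*H))
N(-19, j)² = (6 - (-1*6² + 2*(-19))*(1 + 6² - 2*(-19)))² = (6 - (-1*36 - 38)*(1 + 36 + 38))² = (6 - 1*(-36 - 38)*75)² = (6 - 1*(-74)*75)² = (6 + 5550)² = 5556² = 30869136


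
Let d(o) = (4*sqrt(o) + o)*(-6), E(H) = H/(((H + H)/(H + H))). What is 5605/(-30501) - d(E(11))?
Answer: 2007461/30501 + 24*sqrt(11) ≈ 145.42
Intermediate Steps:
E(H) = H (E(H) = H/(((2*H)/((2*H)))) = H/(((2*H)*(1/(2*H)))) = H/1 = H*1 = H)
d(o) = -24*sqrt(o) - 6*o (d(o) = (o + 4*sqrt(o))*(-6) = -24*sqrt(o) - 6*o)
5605/(-30501) - d(E(11)) = 5605/(-30501) - (-24*sqrt(11) - 6*11) = 5605*(-1/30501) - (-24*sqrt(11) - 66) = -5605/30501 - (-66 - 24*sqrt(11)) = -5605/30501 + (66 + 24*sqrt(11)) = 2007461/30501 + 24*sqrt(11)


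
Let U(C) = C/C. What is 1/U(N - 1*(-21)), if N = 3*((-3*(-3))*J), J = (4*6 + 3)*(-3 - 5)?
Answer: 1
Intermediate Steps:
J = -216 (J = (24 + 3)*(-8) = 27*(-8) = -216)
N = -5832 (N = 3*(-3*(-3)*(-216)) = 3*(9*(-216)) = 3*(-1944) = -5832)
U(C) = 1
1/U(N - 1*(-21)) = 1/1 = 1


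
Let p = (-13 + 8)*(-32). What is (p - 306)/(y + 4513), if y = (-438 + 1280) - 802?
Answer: -146/4553 ≈ -0.032067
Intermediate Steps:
p = 160 (p = -5*(-32) = 160)
y = 40 (y = 842 - 802 = 40)
(p - 306)/(y + 4513) = (160 - 306)/(40 + 4513) = -146/4553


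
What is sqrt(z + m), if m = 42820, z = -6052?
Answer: 4*sqrt(2298) ≈ 191.75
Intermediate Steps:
sqrt(z + m) = sqrt(-6052 + 42820) = sqrt(36768) = 4*sqrt(2298)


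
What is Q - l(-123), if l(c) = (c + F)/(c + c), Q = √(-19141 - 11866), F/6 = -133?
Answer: -307/82 + I*√31007 ≈ -3.7439 + 176.09*I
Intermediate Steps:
F = -798 (F = 6*(-133) = -798)
Q = I*√31007 (Q = √(-31007) = I*√31007 ≈ 176.09*I)
l(c) = (-798 + c)/(2*c) (l(c) = (c - 798)/(c + c) = (-798 + c)/((2*c)) = (-798 + c)*(1/(2*c)) = (-798 + c)/(2*c))
Q - l(-123) = I*√31007 - (-798 - 123)/(2*(-123)) = I*√31007 - (-1)*(-921)/(2*123) = I*√31007 - 1*307/82 = I*√31007 - 307/82 = -307/82 + I*√31007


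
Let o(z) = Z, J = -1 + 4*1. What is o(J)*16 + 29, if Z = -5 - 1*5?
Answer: -131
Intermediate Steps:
J = 3 (J = -1 + 4 = 3)
Z = -10 (Z = -5 - 5 = -10)
o(z) = -10
o(J)*16 + 29 = -10*16 + 29 = -160 + 29 = -131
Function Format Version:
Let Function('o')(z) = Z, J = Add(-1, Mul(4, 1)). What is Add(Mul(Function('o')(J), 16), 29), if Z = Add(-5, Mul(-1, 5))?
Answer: -131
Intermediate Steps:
J = 3 (J = Add(-1, 4) = 3)
Z = -10 (Z = Add(-5, -5) = -10)
Function('o')(z) = -10
Add(Mul(Function('o')(J), 16), 29) = Add(Mul(-10, 16), 29) = Add(-160, 29) = -131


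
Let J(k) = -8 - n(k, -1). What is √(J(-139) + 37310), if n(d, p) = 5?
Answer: √37297 ≈ 193.12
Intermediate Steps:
J(k) = -13 (J(k) = -8 - 1*5 = -8 - 5 = -13)
√(J(-139) + 37310) = √(-13 + 37310) = √37297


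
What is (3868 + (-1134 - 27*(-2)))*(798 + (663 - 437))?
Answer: 2854912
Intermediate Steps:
(3868 + (-1134 - 27*(-2)))*(798 + (663 - 437)) = (3868 + (-1134 - 1*(-54)))*(798 + 226) = (3868 + (-1134 + 54))*1024 = (3868 - 1080)*1024 = 2788*1024 = 2854912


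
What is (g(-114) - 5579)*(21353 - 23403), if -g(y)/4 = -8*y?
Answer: 18915350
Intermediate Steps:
g(y) = 32*y (g(y) = -(-32)*y = 32*y)
(g(-114) - 5579)*(21353 - 23403) = (32*(-114) - 5579)*(21353 - 23403) = (-3648 - 5579)*(-2050) = -9227*(-2050) = 18915350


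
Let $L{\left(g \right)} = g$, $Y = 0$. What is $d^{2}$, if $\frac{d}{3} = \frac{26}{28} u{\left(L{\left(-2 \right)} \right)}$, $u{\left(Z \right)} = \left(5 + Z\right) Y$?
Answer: $0$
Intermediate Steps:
$u{\left(Z \right)} = 0$ ($u{\left(Z \right)} = \left(5 + Z\right) 0 = 0$)
$d = 0$ ($d = 3 \cdot \frac{26}{28} \cdot 0 = 3 \cdot 26 \cdot \frac{1}{28} \cdot 0 = 3 \cdot \frac{13}{14} \cdot 0 = 3 \cdot 0 = 0$)
$d^{2} = 0^{2} = 0$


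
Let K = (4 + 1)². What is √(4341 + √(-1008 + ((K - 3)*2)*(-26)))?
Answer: √(4341 + 2*I*√538) ≈ 65.887 + 0.352*I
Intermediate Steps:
K = 25 (K = 5² = 25)
√(4341 + √(-1008 + ((K - 3)*2)*(-26))) = √(4341 + √(-1008 + ((25 - 3)*2)*(-26))) = √(4341 + √(-1008 + (22*2)*(-26))) = √(4341 + √(-1008 + 44*(-26))) = √(4341 + √(-1008 - 1144)) = √(4341 + √(-2152)) = √(4341 + 2*I*√538)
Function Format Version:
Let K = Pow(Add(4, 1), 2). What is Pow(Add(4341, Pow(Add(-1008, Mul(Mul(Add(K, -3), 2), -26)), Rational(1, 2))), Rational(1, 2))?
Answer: Pow(Add(4341, Mul(2, I, Pow(538, Rational(1, 2)))), Rational(1, 2)) ≈ Add(65.887, Mul(0.3520, I))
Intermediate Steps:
K = 25 (K = Pow(5, 2) = 25)
Pow(Add(4341, Pow(Add(-1008, Mul(Mul(Add(K, -3), 2), -26)), Rational(1, 2))), Rational(1, 2)) = Pow(Add(4341, Pow(Add(-1008, Mul(Mul(Add(25, -3), 2), -26)), Rational(1, 2))), Rational(1, 2)) = Pow(Add(4341, Pow(Add(-1008, Mul(Mul(22, 2), -26)), Rational(1, 2))), Rational(1, 2)) = Pow(Add(4341, Pow(Add(-1008, Mul(44, -26)), Rational(1, 2))), Rational(1, 2)) = Pow(Add(4341, Pow(Add(-1008, -1144), Rational(1, 2))), Rational(1, 2)) = Pow(Add(4341, Pow(-2152, Rational(1, 2))), Rational(1, 2)) = Pow(Add(4341, Mul(2, I, Pow(538, Rational(1, 2)))), Rational(1, 2))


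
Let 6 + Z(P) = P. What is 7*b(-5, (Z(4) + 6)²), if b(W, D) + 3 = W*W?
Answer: 154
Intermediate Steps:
Z(P) = -6 + P
b(W, D) = -3 + W² (b(W, D) = -3 + W*W = -3 + W²)
7*b(-5, (Z(4) + 6)²) = 7*(-3 + (-5)²) = 7*(-3 + 25) = 7*22 = 154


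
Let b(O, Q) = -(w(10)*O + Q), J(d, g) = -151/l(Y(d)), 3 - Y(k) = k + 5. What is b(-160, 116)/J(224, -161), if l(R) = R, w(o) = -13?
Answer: -496296/151 ≈ -3286.7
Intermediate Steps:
Y(k) = -2 - k (Y(k) = 3 - (k + 5) = 3 - (5 + k) = 3 + (-5 - k) = -2 - k)
J(d, g) = -151/(-2 - d)
b(O, Q) = -Q + 13*O (b(O, Q) = -(-13*O + Q) = -(Q - 13*O) = -Q + 13*O)
b(-160, 116)/J(224, -161) = (-1*116 + 13*(-160))/((151/(2 + 224))) = (-116 - 2080)/((151/226)) = -2196/(151*(1/226)) = -2196/151/226 = -2196*226/151 = -496296/151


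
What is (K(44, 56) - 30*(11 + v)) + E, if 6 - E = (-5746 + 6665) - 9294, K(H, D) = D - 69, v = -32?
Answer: 8998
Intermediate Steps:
K(H, D) = -69 + D
E = 8381 (E = 6 - ((-5746 + 6665) - 9294) = 6 - (919 - 9294) = 6 - 1*(-8375) = 6 + 8375 = 8381)
(K(44, 56) - 30*(11 + v)) + E = ((-69 + 56) - 30*(11 - 32)) + 8381 = (-13 - 30*(-21)) + 8381 = (-13 + 630) + 8381 = 617 + 8381 = 8998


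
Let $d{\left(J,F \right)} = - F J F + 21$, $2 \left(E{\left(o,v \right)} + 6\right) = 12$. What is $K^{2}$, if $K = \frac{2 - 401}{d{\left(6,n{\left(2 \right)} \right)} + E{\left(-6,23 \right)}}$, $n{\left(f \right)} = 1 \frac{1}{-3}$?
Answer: $\frac{1432809}{3721} \approx 385.06$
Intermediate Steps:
$E{\left(o,v \right)} = 0$ ($E{\left(o,v \right)} = -6 + \frac{1}{2} \cdot 12 = -6 + 6 = 0$)
$n{\left(f \right)} = - \frac{1}{3}$ ($n{\left(f \right)} = 1 \left(- \frac{1}{3}\right) = - \frac{1}{3}$)
$d{\left(J,F \right)} = 21 - J F^{2}$ ($d{\left(J,F \right)} = - F J F + 21 = - J F^{2} + 21 = 21 - J F^{2}$)
$K = - \frac{1197}{61}$ ($K = \frac{2 - 401}{\left(21 - 6 \left(- \frac{1}{3}\right)^{2}\right) + 0} = - \frac{399}{\left(21 - 6 \cdot \frac{1}{9}\right) + 0} = - \frac{399}{\left(21 - \frac{2}{3}\right) + 0} = - \frac{399}{\frac{61}{3} + 0} = - \frac{399}{\frac{61}{3}} = \left(-399\right) \frac{3}{61} = - \frac{1197}{61} \approx -19.623$)
$K^{2} = \left(- \frac{1197}{61}\right)^{2} = \frac{1432809}{3721}$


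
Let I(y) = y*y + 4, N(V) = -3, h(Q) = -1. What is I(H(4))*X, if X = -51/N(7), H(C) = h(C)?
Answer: 85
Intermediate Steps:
H(C) = -1
I(y) = 4 + y**2 (I(y) = y**2 + 4 = 4 + y**2)
X = 17 (X = -51/(-3) = -51*(-1/3) = 17)
I(H(4))*X = (4 + (-1)**2)*17 = (4 + 1)*17 = 5*17 = 85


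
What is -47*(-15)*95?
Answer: 66975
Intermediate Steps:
-47*(-15)*95 = 705*95 = 66975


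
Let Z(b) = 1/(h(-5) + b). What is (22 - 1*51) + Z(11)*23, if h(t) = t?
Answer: -151/6 ≈ -25.167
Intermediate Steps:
Z(b) = 1/(-5 + b)
(22 - 1*51) + Z(11)*23 = (22 - 1*51) + 23/(-5 + 11) = (22 - 51) + 23/6 = -29 + (⅙)*23 = -29 + 23/6 = -151/6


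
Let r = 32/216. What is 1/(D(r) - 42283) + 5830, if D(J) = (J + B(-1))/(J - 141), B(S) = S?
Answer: 937476973777/160802226 ≈ 5830.0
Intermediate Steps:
r = 4/27 (r = 32*(1/216) = 4/27 ≈ 0.14815)
D(J) = (-1 + J)/(-141 + J) (D(J) = (J - 1)/(J - 141) = (-1 + J)/(-141 + J))
1/(D(r) - 42283) + 5830 = 1/((-1 + 4/27)/(-141 + 4/27) - 42283) + 5830 = 1/(-23/27/(-3803/27) - 42283) + 5830 = 1/(-27/3803*(-23/27) - 42283) + 5830 = 1/(23/3803 - 42283) + 5830 = 1/(-160802226/3803) + 5830 = -3803/160802226 + 5830 = 937476973777/160802226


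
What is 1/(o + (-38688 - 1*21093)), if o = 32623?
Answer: -1/27158 ≈ -3.6822e-5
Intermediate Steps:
1/(o + (-38688 - 1*21093)) = 1/(32623 + (-38688 - 1*21093)) = 1/(32623 + (-38688 - 21093)) = 1/(32623 - 59781) = 1/(-27158) = -1/27158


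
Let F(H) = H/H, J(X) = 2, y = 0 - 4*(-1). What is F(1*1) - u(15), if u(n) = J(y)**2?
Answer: -3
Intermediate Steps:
y = 4 (y = 0 - 1*(-4) = 0 + 4 = 4)
u(n) = 4 (u(n) = 2**2 = 4)
F(H) = 1
F(1*1) - u(15) = 1 - 1*4 = 1 - 4 = -3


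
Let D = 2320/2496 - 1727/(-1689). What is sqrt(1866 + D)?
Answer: sqrt(3602232199059)/43914 ≈ 43.220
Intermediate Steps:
D = 171439/87828 (D = 2320*(1/2496) - 1727*(-1/1689) = 145/156 + 1727/1689 = 171439/87828 ≈ 1.9520)
sqrt(1866 + D) = sqrt(1866 + 171439/87828) = sqrt(164058487/87828) = sqrt(3602232199059)/43914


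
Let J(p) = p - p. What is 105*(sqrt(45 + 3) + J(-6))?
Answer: 420*sqrt(3) ≈ 727.46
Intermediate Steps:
J(p) = 0
105*(sqrt(45 + 3) + J(-6)) = 105*(sqrt(45 + 3) + 0) = 105*(sqrt(48) + 0) = 105*(4*sqrt(3) + 0) = 105*(4*sqrt(3)) = 420*sqrt(3)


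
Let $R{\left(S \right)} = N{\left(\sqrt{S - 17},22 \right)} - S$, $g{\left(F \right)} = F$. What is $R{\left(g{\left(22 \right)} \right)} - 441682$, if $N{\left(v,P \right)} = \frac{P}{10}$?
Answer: $- \frac{2208509}{5} \approx -4.417 \cdot 10^{5}$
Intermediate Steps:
$N{\left(v,P \right)} = \frac{P}{10}$ ($N{\left(v,P \right)} = P \frac{1}{10} = \frac{P}{10}$)
$R{\left(S \right)} = \frac{11}{5} - S$ ($R{\left(S \right)} = \frac{1}{10} \cdot 22 - S = \frac{11}{5} - S$)
$R{\left(g{\left(22 \right)} \right)} - 441682 = \left(\frac{11}{5} - 22\right) - 441682 = - \frac{99}{5} - 441682 = - \frac{2208509}{5}$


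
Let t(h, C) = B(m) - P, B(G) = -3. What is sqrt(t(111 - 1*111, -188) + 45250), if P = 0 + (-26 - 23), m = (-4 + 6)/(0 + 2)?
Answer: 4*sqrt(2831) ≈ 212.83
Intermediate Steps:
m = 1 (m = 2/2 = 2*(1/2) = 1)
P = -49 (P = 0 - 49 = -49)
t(h, C) = 46 (t(h, C) = -3 - 1*(-49) = -3 + 49 = 46)
sqrt(t(111 - 1*111, -188) + 45250) = sqrt(46 + 45250) = sqrt(45296) = 4*sqrt(2831)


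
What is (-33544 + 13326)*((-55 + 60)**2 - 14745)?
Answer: 297608960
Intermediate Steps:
(-33544 + 13326)*((-55 + 60)**2 - 14745) = -20218*(5**2 - 14745) = -20218*(25 - 14745) = -20218*(-14720) = 297608960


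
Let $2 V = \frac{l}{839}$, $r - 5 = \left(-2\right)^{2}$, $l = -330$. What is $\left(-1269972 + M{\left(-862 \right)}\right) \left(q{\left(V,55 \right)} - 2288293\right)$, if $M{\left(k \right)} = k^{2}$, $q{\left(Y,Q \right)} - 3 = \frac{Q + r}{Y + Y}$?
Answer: $\frac{198965219027744}{165} \approx 1.2058 \cdot 10^{12}$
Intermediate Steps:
$r = 9$ ($r = 5 + \left(-2\right)^{2} = 5 + 4 = 9$)
$V = - \frac{165}{839}$ ($V = \frac{\left(-330\right) \frac{1}{839}}{2} = \frac{1}{2} \left(- \frac{330}{839}\right) = - \frac{165}{839} \approx -0.19666$)
$q{\left(Y,Q \right)} = 3 + \frac{9 + Q}{2 Y}$ ($q{\left(Y,Q \right)} = 3 + \frac{Q + 9}{Y + Y} = 3 + \frac{9 + Q}{2 Y}$)
$\left(-1269972 + M{\left(-862 \right)}\right) \left(q{\left(V,55 \right)} - 2288293\right) = \left(-1269972 + \left(-862\right)^{2}\right) \left(\frac{9 + 55 + 6 \left(- \frac{165}{839}\right)}{2 \left(- \frac{165}{839}\right)} - 2288293\right) = \left(-1269972 + 743044\right) \left(\frac{1}{2} \left(- \frac{839}{165}\right) \left(9 + 55 - \frac{990}{839}\right) - 2288293\right) = - 526928 \left(\frac{1}{2} \left(- \frac{839}{165}\right) \frac{52706}{839} - 2288293\right) = - 526928 \left(- \frac{26353}{165} - 2288293\right) = \left(-526928\right) \left(- \frac{377594698}{165}\right) = \frac{198965219027744}{165}$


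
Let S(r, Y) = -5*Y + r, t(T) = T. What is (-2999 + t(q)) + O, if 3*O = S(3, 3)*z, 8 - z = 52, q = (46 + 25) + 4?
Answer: -2748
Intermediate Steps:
q = 75 (q = 71 + 4 = 75)
z = -44 (z = 8 - 1*52 = 8 - 52 = -44)
S(r, Y) = r - 5*Y
O = 176 (O = ((3 - 5*3)*(-44))/3 = ((3 - 15)*(-44))/3 = (-12*(-44))/3 = (⅓)*528 = 176)
(-2999 + t(q)) + O = (-2999 + 75) + 176 = -2924 + 176 = -2748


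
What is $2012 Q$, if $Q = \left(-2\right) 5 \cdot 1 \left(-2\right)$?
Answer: $40240$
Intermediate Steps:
$Q = 20$ ($Q = \left(-10\right) 1 \left(-2\right) = \left(-10\right) \left(-2\right) = 20$)
$2012 Q = 2012 \cdot 20 = 40240$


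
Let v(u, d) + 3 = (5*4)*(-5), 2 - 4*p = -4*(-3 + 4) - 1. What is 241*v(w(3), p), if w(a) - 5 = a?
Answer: -24823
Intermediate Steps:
w(a) = 5 + a
p = 7/4 (p = ½ - (-4*(-3 + 4) - 1)/4 = ½ - (-4*1 - 1)/4 = ½ - (-4 - 1)/4 = ½ - ¼*(-5) = ½ + 5/4 = 7/4 ≈ 1.7500)
v(u, d) = -103 (v(u, d) = -3 + (5*4)*(-5) = -3 + 20*(-5) = -3 - 100 = -103)
241*v(w(3), p) = 241*(-103) = -24823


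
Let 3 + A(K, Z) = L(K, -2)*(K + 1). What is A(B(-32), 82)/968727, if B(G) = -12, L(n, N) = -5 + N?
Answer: 74/968727 ≈ 7.6389e-5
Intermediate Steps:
A(K, Z) = -10 - 7*K (A(K, Z) = -3 + (-5 - 2)*(K + 1) = -3 - 7*(1 + K) = -3 + (-7 - 7*K) = -10 - 7*K)
A(B(-32), 82)/968727 = (-10 - 7*(-12))/968727 = (-10 + 84)*(1/968727) = 74*(1/968727) = 74/968727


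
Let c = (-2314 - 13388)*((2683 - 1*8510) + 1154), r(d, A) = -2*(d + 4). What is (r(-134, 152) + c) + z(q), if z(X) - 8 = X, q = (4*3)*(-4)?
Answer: 73375666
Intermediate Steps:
q = -48 (q = 12*(-4) = -48)
r(d, A) = -8 - 2*d (r(d, A) = -2*(4 + d) = -8 - 2*d)
c = 73375446 (c = -15702*((2683 - 8510) + 1154) = -15702*(-5827 + 1154) = -15702*(-4673) = 73375446)
z(X) = 8 + X
(r(-134, 152) + c) + z(q) = ((-8 - 2*(-134)) + 73375446) + (8 - 48) = ((-8 + 268) + 73375446) - 40 = (260 + 73375446) - 40 = 73375706 - 40 = 73375666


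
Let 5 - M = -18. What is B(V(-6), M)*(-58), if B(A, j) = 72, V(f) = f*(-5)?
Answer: -4176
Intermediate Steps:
M = 23 (M = 5 - 1*(-18) = 5 + 18 = 23)
V(f) = -5*f
B(V(-6), M)*(-58) = 72*(-58) = -4176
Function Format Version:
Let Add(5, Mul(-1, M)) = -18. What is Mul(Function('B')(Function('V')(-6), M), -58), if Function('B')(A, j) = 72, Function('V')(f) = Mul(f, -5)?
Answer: -4176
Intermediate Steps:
M = 23 (M = Add(5, Mul(-1, -18)) = Add(5, 18) = 23)
Function('V')(f) = Mul(-5, f)
Mul(Function('B')(Function('V')(-6), M), -58) = Mul(72, -58) = -4176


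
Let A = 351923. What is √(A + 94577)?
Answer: 10*√4465 ≈ 668.21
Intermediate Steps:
√(A + 94577) = √(351923 + 94577) = √446500 = 10*√4465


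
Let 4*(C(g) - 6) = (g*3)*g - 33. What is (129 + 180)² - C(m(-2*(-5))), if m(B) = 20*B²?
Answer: -11618067/4 ≈ -2.9045e+6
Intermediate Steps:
C(g) = -9/4 + 3*g²/4 (C(g) = 6 + ((g*3)*g - 33)/4 = 6 + ((3*g)*g - 33)/4 = 6 + (3*g² - 33)/4 = 6 + (-33 + 3*g²)/4 = 6 + (-33/4 + 3*g²/4) = -9/4 + 3*g²/4)
(129 + 180)² - C(m(-2*(-5))) = (129 + 180)² - (-9/4 + 3*(20*(-2*(-5))²)²/4) = 309² - (-9/4 + 3*(20*10²)²/4) = 95481 - (-9/4 + 3*(20*100)²/4) = 95481 - (-9/4 + (¾)*2000²) = 95481 - (-9/4 + (¾)*4000000) = 95481 - (-9/4 + 3000000) = 95481 - 1*11999991/4 = 95481 - 11999991/4 = -11618067/4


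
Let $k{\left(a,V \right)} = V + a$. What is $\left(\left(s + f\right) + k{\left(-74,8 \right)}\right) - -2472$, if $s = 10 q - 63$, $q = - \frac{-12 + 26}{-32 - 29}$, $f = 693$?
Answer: $\frac{185336}{61} \approx 3038.3$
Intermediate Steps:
$q = \frac{14}{61}$ ($q = - \frac{14}{-61} = - \frac{14 \left(-1\right)}{61} = \left(-1\right) \left(- \frac{14}{61}\right) = \frac{14}{61} \approx 0.22951$)
$s = - \frac{3703}{61}$ ($s = 10 \cdot \frac{14}{61} - 63 = \frac{140}{61} - 63 = - \frac{3703}{61} \approx -60.705$)
$\left(\left(s + f\right) + k{\left(-74,8 \right)}\right) - -2472 = \left(\left(- \frac{3703}{61} + 693\right) + \left(8 - 74\right)\right) - -2472 = \left(\frac{38570}{61} - 66\right) + 2472 = \frac{34544}{61} + 2472 = \frac{185336}{61}$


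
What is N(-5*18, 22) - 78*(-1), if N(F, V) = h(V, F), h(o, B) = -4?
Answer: 74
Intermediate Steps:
N(F, V) = -4
N(-5*18, 22) - 78*(-1) = -4 - 78*(-1) = -4 + 78 = 74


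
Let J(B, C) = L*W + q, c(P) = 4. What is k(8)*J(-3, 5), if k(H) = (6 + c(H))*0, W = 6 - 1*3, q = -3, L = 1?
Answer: 0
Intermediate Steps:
W = 3 (W = 6 - 3 = 3)
J(B, C) = 0 (J(B, C) = 1*3 - 3 = 3 - 3 = 0)
k(H) = 0 (k(H) = (6 + 4)*0 = 10*0 = 0)
k(8)*J(-3, 5) = 0*0 = 0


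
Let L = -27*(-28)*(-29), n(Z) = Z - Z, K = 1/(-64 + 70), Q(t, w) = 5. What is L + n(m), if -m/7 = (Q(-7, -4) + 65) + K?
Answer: -21924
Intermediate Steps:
K = ⅙ (K = 1/6 = ⅙ ≈ 0.16667)
m = -2947/6 (m = -7*((5 + 65) + ⅙) = -7*(70 + ⅙) = -7*421/6 = -2947/6 ≈ -491.17)
n(Z) = 0
L = -21924 (L = 756*(-29) = -21924)
L + n(m) = -21924 + 0 = -21924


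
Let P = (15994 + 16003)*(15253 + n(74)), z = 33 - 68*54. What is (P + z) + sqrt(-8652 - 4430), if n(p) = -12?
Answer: 487662638 + I*sqrt(13082) ≈ 4.8766e+8 + 114.38*I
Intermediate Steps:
z = -3639 (z = 33 - 3672 = -3639)
P = 487666277 (P = (15994 + 16003)*(15253 - 12) = 31997*15241 = 487666277)
(P + z) + sqrt(-8652 - 4430) = (487666277 - 3639) + sqrt(-8652 - 4430) = 487662638 + sqrt(-13082) = 487662638 + I*sqrt(13082)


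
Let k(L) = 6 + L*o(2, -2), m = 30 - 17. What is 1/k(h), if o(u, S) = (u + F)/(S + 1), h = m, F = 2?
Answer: -1/46 ≈ -0.021739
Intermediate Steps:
m = 13
h = 13
o(u, S) = (2 + u)/(1 + S) (o(u, S) = (u + 2)/(S + 1) = (2 + u)/(1 + S))
k(L) = 6 - 4*L (k(L) = 6 + L*((2 + 2)/(1 - 2)) = 6 + L*(4/(-1)) = 6 + L*(-1*4) = 6 + L*(-4) = 6 - 4*L)
1/k(h) = 1/(6 - 4*13) = 1/(6 - 52) = 1/(-46) = -1/46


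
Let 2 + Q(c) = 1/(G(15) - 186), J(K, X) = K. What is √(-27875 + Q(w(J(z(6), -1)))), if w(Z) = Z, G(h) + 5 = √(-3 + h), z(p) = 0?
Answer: √(-5324508 + 55754*√3)/√(191 - 2*√3) ≈ 166.96*I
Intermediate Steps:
G(h) = -5 + √(-3 + h)
Q(c) = -2 + 1/(-191 + 2*√3) (Q(c) = -2 + 1/((-5 + √(-3 + 15)) - 186) = -2 + 1/((-5 + √12) - 186) = -2 + 1/((-5 + 2*√3) - 186) = -2 + 1/(-191 + 2*√3))
√(-27875 + Q(w(J(z(6), -1)))) = √(-27875 + (-73129/36469 - 2*√3/36469)) = √(-1016646504/36469 - 2*√3/36469)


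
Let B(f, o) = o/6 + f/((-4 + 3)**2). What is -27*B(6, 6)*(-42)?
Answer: 7938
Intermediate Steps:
B(f, o) = f + o/6 (B(f, o) = o*(1/6) + f/((-1)**2) = o/6 + f/1 = o/6 + f*1 = o/6 + f = f + o/6)
-27*B(6, 6)*(-42) = -27*(6 + (1/6)*6)*(-42) = -27*(6 + 1)*(-42) = -27*7*(-42) = -189*(-42) = 7938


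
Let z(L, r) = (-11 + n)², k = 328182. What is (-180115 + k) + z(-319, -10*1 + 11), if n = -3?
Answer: 148263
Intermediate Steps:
z(L, r) = 196 (z(L, r) = (-11 - 3)² = (-14)² = 196)
(-180115 + k) + z(-319, -10*1 + 11) = (-180115 + 328182) + 196 = 148067 + 196 = 148263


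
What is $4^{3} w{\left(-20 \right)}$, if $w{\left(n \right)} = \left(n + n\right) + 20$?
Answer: $-1280$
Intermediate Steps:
$w{\left(n \right)} = 20 + 2 n$ ($w{\left(n \right)} = 2 n + 20 = 20 + 2 n$)
$4^{3} w{\left(-20 \right)} = 4^{3} \left(20 + 2 \left(-20\right)\right) = 64 \left(20 - 40\right) = 64 \left(-20\right) = -1280$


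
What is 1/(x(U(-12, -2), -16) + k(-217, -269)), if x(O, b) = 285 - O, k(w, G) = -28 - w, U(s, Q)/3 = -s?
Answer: 1/438 ≈ 0.0022831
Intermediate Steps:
U(s, Q) = -3*s (U(s, Q) = 3*(-s) = -3*s)
1/(x(U(-12, -2), -16) + k(-217, -269)) = 1/((285 - (-3)*(-12)) + (-28 - 1*(-217))) = 1/((285 - 1*36) + (-28 + 217)) = 1/((285 - 36) + 189) = 1/(249 + 189) = 1/438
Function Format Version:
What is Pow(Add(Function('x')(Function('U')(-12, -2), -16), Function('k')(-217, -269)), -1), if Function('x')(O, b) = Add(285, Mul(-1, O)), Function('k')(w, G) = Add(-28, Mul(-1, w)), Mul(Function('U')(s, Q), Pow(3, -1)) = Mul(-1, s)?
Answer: Rational(1, 438) ≈ 0.0022831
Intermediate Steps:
Function('U')(s, Q) = Mul(-3, s) (Function('U')(s, Q) = Mul(3, Mul(-1, s)) = Mul(-3, s))
Pow(Add(Function('x')(Function('U')(-12, -2), -16), Function('k')(-217, -269)), -1) = Pow(Add(Add(285, Mul(-1, Mul(-3, -12))), Add(-28, Mul(-1, -217))), -1) = Pow(Add(Add(285, Mul(-1, 36)), Add(-28, 217)), -1) = Pow(Add(Add(285, -36), 189), -1) = Pow(Add(249, 189), -1) = Pow(438, -1) = Rational(1, 438)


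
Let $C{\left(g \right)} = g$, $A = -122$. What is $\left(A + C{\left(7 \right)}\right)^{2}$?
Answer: $13225$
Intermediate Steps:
$\left(A + C{\left(7 \right)}\right)^{2} = \left(-122 + 7\right)^{2} = \left(-115\right)^{2} = 13225$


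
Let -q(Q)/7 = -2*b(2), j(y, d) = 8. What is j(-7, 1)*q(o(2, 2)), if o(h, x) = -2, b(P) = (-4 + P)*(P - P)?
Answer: 0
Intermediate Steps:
b(P) = 0 (b(P) = (-4 + P)*0 = 0)
q(Q) = 0 (q(Q) = -(-14)*0 = -7*0 = 0)
j(-7, 1)*q(o(2, 2)) = 8*0 = 0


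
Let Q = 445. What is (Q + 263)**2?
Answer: 501264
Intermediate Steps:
(Q + 263)**2 = (445 + 263)**2 = 708**2 = 501264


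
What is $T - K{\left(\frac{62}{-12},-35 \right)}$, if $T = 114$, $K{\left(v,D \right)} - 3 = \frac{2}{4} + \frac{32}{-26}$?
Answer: $\frac{2905}{26} \approx 111.73$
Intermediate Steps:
$K{\left(v,D \right)} = \frac{59}{26}$ ($K{\left(v,D \right)} = 3 + \left(\frac{2}{4} + \frac{32}{-26}\right) = 3 + \left(2 \cdot \frac{1}{4} + 32 \left(- \frac{1}{26}\right)\right) = 3 + \left(\frac{1}{2} - \frac{16}{13}\right) = 3 - \frac{19}{26} = \frac{59}{26}$)
$T - K{\left(\frac{62}{-12},-35 \right)} = 114 - \frac{59}{26} = \frac{2905}{26}$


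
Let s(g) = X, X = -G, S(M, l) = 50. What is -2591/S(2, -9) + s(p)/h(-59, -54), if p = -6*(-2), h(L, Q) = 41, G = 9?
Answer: -106681/2050 ≈ -52.039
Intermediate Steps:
p = 12
X = -9 (X = -1*9 = -9)
s(g) = -9
-2591/S(2, -9) + s(p)/h(-59, -54) = -2591/50 - 9/41 = -106681/2050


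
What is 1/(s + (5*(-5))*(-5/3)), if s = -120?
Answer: -3/235 ≈ -0.012766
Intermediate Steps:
1/(s + (5*(-5))*(-5/3)) = 1/(-120 + (5*(-5))*(-5/3)) = 1/(-120 - (-125)/3) = 1/(-120 - 25*(-5/3)) = 1/(-120 + 125/3) = 1/(-235/3) = -3/235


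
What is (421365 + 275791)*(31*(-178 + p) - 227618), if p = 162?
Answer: -159031043784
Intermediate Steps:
(421365 + 275791)*(31*(-178 + p) - 227618) = (421365 + 275791)*(31*(-178 + 162) - 227618) = 697156*(31*(-16) - 227618) = 697156*(-496 - 227618) = 697156*(-228114) = -159031043784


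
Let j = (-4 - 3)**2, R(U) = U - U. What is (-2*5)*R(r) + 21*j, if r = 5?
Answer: 1029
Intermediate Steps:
R(U) = 0
j = 49 (j = (-7)**2 = 49)
(-2*5)*R(r) + 21*j = -2*5*0 + 21*49 = -10*0 + 1029 = 0 + 1029 = 1029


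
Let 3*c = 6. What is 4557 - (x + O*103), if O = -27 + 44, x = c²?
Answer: 2802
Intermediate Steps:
c = 2 (c = (⅓)*6 = 2)
x = 4 (x = 2² = 4)
O = 17
4557 - (x + O*103) = 4557 - (4 + 17*103) = 4557 - (4 + 1751) = 4557 - 1*1755 = 4557 - 1755 = 2802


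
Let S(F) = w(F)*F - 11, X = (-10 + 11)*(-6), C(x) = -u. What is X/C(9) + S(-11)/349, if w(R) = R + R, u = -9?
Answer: -5/1047 ≈ -0.0047755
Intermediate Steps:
C(x) = 9 (C(x) = -1*(-9) = 9)
w(R) = 2*R
X = -6 (X = 1*(-6) = -6)
S(F) = -11 + 2*F² (S(F) = (2*F)*F - 11 = 2*F² - 11 = -11 + 2*F²)
X/C(9) + S(-11)/349 = -6/9 + (-11 + 2*(-11)²)/349 = -6*⅑ + (-11 + 2*121)*(1/349) = -⅔ + (-11 + 242)*(1/349) = -⅔ + 231*(1/349) = -⅔ + 231/349 = -5/1047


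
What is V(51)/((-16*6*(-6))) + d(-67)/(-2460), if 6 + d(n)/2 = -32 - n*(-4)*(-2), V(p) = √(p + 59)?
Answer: -83/205 + √110/576 ≈ -0.38667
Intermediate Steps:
V(p) = √(59 + p)
d(n) = -76 - 16*n (d(n) = -12 + 2*(-32 - n*(-4)*(-2)) = -12 + 2*(-32 - (-4*n)*(-2)) = -12 + 2*(-32 - 8*n) = -12 + (-64 - 16*n) = -76 - 16*n)
V(51)/((-16*6*(-6))) + d(-67)/(-2460) = √(59 + 51)/((-16*6*(-6))) + (-76 - 16*(-67))/(-2460) = √110/((-96*(-6))) + (-76 + 1072)*(-1/2460) = √110/576 + 996*(-1/2460) = √110*(1/576) - 83/205 = √110/576 - 83/205 = -83/205 + √110/576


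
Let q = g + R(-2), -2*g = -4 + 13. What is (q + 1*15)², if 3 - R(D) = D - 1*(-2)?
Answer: 729/4 ≈ 182.25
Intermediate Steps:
R(D) = 1 - D (R(D) = 3 - (D - 1*(-2)) = 3 - (D + 2) = 3 - (2 + D) = 3 + (-2 - D) = 1 - D)
g = -9/2 (g = -(-4 + 13)/2 = -½*9 = -9/2 ≈ -4.5000)
q = -3/2 (q = -9/2 + (1 - 1*(-2)) = -9/2 + (1 + 2) = -9/2 + 3 = -3/2 ≈ -1.5000)
(q + 1*15)² = (-3/2 + 1*15)² = (-3/2 + 15)² = (27/2)² = 729/4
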